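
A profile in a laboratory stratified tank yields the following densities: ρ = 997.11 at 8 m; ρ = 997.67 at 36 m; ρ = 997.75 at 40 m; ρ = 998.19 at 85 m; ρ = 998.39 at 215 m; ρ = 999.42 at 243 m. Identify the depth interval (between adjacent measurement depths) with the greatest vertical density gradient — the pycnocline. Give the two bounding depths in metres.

215–243 m

Compute the density gradient over each adjacent pair:
  8–36 m: Δρ/Δz = 0.56/28 = 0.020 kg m⁻⁴
  36–40 m: Δρ/Δz = 0.08/4 = 0.020 kg m⁻⁴
  40–85 m: Δρ/Δz = 0.44/45 = 9.8 × 10⁻³ kg m⁻⁴
  85–215 m: Δρ/Δz = 0.20/130 = 1.5 × 10⁻³ kg m⁻⁴
  215–243 m: Δρ/Δz = 1.03/28 = 0.037 kg m⁻⁴
The largest gradient is in the 215–243 m interval — the pycnocline.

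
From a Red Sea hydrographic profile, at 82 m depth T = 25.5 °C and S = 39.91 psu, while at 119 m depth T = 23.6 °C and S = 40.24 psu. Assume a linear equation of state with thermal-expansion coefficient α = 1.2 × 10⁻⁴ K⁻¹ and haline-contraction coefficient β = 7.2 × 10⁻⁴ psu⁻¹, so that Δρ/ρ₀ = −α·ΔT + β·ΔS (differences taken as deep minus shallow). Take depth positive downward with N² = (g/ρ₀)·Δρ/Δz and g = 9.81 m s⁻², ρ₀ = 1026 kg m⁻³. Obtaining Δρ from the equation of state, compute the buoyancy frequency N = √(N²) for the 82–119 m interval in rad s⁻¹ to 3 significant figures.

0.0111 rad s⁻¹

ΔT = -1.9 K, ΔS = +0.33 psu (deep − shallow).
Δρ/ρ₀ = −αΔT + βΔS = 2.28 × 10⁻⁴ + 2.376 × 10⁻⁴ = 4.656 × 10⁻⁴, so Δρ ≈ 0.4777 kg m⁻³.
N² = (g/ρ₀)·Δρ/Δz = g·(Δρ/ρ₀)/Δz = 9.81 × 4.656 × 10⁻⁴ / 37 = 1.2345 × 10⁻⁴ s⁻².
N = √(1.2345 × 10⁻⁴) = 0.011111 rad s⁻¹ ≈ 0.0111 rad s⁻¹.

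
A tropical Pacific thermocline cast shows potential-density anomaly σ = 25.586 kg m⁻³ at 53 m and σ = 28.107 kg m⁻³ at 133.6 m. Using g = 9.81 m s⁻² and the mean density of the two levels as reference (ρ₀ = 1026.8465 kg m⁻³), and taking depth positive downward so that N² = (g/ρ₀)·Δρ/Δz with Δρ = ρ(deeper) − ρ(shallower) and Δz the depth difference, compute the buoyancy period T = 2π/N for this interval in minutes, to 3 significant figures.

6.06 min

Δρ = 1028.107 − 1025.586 = 2.521 kg m⁻³ over Δz = 133.6 − 53 = 80.6 m.
N² = (9.81/1026.8465) × (2.521/80.6) = 2.9881 × 10⁻⁴ s⁻².
N = √(2.9881 × 10⁻⁴) = 0.017286 rad s⁻¹, so T = 2π/N = 363.48 s = 6.0580 min ≈ 6.06 min.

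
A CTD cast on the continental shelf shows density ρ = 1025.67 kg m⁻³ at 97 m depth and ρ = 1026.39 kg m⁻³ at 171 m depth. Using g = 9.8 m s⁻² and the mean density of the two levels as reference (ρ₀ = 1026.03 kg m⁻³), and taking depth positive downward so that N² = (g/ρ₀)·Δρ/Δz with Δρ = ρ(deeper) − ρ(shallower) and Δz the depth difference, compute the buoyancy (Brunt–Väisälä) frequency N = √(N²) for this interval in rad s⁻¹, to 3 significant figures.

Δρ = 1026.39 − 1025.67 = 0.72 kg m⁻³ over Δz = 171 − 97 = 74 m.
N² = (9.8/1026.03) × (0.72/74) = 9.2932 × 10⁻⁵ s⁻².
N = √(9.2932 × 10⁻⁵) = 9.6401 × 10⁻³ rad s⁻¹ ≈ 9.64 × 10⁻³ rad s⁻¹.
N² > 0, so the interval is statically stable.

9.64 × 10⁻³ rad s⁻¹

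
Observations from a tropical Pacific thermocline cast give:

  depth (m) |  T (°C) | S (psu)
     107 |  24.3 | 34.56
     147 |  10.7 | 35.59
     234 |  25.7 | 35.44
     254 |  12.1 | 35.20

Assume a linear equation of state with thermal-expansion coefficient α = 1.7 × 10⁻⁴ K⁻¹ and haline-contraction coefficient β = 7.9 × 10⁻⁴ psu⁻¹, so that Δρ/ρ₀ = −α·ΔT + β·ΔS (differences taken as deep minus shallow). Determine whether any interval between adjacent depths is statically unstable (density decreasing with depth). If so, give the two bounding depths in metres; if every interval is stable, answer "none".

Evaluate Δρ/ρ₀ = −αΔT + βΔS across each adjacent pair:
  107–147 m: −αΔT+βΔS = −(1.7 × 10⁻⁴)(-13.6)+(7.9 × 10⁻⁴)(+1.03) = 3.1 × 10⁻³ → stable
  147–234 m: −αΔT+βΔS = −(1.7 × 10⁻⁴)(+15.0)+(7.9 × 10⁻⁴)(-0.15) = -2.7 × 10⁻³ → UNSTABLE
  234–254 m: −αΔT+βΔS = −(1.7 × 10⁻⁴)(-13.6)+(7.9 × 10⁻⁴)(-0.24) = 2.1 × 10⁻³ → stable
The 147–234 m interval has Δρ < 0: lighter water underlies denser water.

147–234 m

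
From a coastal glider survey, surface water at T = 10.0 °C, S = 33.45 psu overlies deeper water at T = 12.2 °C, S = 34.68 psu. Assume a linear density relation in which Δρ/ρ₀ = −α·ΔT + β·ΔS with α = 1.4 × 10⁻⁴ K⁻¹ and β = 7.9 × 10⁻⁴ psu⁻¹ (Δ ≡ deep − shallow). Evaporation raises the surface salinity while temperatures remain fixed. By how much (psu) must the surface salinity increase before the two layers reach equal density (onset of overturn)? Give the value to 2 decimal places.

Neutral buoyancy requires −α(T_deep − T_surf) + β(S_deep − S_surf′) = 0.
S_surf′ = S_deep − (α/β)·ΔT = 34.68 − (1.4 × 10⁻⁴/7.9 × 10⁻⁴)·(+2.2) = 34.2901 psu.
Increase required: 34.2901 − 33.45 = 0.8401 psu.

0.84 psu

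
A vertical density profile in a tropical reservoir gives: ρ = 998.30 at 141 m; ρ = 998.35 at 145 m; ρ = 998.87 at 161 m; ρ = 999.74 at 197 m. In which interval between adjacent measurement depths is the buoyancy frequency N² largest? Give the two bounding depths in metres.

145–161 m

Compute the density gradient over each adjacent pair:
  141–145 m: Δρ/Δz = 0.05/4 = 0.013 kg m⁻⁴
  145–161 m: Δρ/Δz = 0.52/16 = 0.033 kg m⁻⁴
  161–197 m: Δρ/Δz = 0.87/36 = 0.024 kg m⁻⁴
The largest gradient is in the 145–161 m interval — the pycnocline.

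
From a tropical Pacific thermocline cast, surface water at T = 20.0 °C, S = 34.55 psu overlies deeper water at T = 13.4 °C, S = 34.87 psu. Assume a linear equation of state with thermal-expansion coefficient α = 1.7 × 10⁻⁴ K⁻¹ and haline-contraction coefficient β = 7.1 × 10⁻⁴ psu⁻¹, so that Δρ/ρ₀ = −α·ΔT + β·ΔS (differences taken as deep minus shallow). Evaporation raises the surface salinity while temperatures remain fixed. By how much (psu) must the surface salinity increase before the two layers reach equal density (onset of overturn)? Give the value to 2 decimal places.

Neutral buoyancy requires −α(T_deep − T_surf) + β(S_deep − S_surf′) = 0.
S_surf′ = S_deep − (α/β)·ΔT = 34.87 − (1.7 × 10⁻⁴/7.1 × 10⁻⁴)·(-6.6) = 36.4503 psu.
Increase required: 36.4503 − 34.55 = 1.9003 psu.

1.90 psu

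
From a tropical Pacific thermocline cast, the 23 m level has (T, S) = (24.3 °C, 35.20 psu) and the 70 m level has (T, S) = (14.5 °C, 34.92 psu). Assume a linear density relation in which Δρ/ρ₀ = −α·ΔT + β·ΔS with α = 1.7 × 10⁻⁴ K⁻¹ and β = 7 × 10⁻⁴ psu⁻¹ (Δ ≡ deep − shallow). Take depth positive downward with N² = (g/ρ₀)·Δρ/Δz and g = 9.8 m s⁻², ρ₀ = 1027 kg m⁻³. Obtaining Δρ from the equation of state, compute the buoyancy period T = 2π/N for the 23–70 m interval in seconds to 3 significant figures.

359 s

ΔT = -9.8 K, ΔS = -0.28 psu (deep − shallow).
Δρ/ρ₀ = −αΔT + βΔS = 1.666 × 10⁻³ − 1.96 × 10⁻⁴ = 1.47 × 10⁻³, so Δρ ≈ 1.510 kg m⁻³.
N² = (g/ρ₀)·Δρ/Δz = g·(Δρ/ρ₀)/Δz = 9.8 × 1.47 × 10⁻³ / 47 = 3.0651 × 10⁻⁴ s⁻².
N = √(3.0651 × 10⁻⁴) = 0.017507 rad s⁻¹ → T = 2π/N = 358.90 s ≈ 359 s.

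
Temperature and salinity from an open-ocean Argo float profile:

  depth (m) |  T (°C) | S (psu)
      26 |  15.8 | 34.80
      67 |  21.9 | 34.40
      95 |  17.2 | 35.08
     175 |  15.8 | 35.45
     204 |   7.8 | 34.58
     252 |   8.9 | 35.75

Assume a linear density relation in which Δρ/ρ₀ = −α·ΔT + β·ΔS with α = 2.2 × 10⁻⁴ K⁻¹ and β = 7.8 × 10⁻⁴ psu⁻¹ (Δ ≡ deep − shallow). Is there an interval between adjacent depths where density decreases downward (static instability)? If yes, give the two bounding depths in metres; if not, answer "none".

Evaluate Δρ/ρ₀ = −αΔT + βΔS across each adjacent pair:
  26–67 m: −αΔT+βΔS = −(2.2 × 10⁻⁴)(+6.1)+(7.8 × 10⁻⁴)(-0.40) = -1.7 × 10⁻³ → UNSTABLE
  67–95 m: −αΔT+βΔS = −(2.2 × 10⁻⁴)(-4.7)+(7.8 × 10⁻⁴)(+0.68) = 1.6 × 10⁻³ → stable
  95–175 m: −αΔT+βΔS = −(2.2 × 10⁻⁴)(-1.4)+(7.8 × 10⁻⁴)(+0.37) = 6.0 × 10⁻⁴ → stable
  175–204 m: −αΔT+βΔS = −(2.2 × 10⁻⁴)(-8.0)+(7.8 × 10⁻⁴)(-0.87) = 1.1 × 10⁻³ → stable
  204–252 m: −αΔT+βΔS = −(2.2 × 10⁻⁴)(+1.1)+(7.8 × 10⁻⁴)(+1.17) = 6.7 × 10⁻⁴ → stable
The 26–67 m interval has Δρ < 0: lighter water underlies denser water.

26–67 m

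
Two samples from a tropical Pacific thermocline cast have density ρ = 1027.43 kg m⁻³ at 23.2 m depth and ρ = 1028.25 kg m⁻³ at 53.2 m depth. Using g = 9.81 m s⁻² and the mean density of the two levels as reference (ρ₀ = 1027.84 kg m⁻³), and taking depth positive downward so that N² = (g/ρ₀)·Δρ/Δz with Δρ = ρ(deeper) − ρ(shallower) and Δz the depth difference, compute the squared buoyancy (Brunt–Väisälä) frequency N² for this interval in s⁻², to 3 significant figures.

2.61 × 10⁻⁴ s⁻²

Δρ = 1028.25 − 1027.43 = 0.82 kg m⁻³ over Δz = 53.2 − 23.2 = 30 m.
N² = (9.81/1027.84) × (0.82/30) = 2.6088 × 10⁻⁴ s⁻² ≈ 2.61 × 10⁻⁴ s⁻².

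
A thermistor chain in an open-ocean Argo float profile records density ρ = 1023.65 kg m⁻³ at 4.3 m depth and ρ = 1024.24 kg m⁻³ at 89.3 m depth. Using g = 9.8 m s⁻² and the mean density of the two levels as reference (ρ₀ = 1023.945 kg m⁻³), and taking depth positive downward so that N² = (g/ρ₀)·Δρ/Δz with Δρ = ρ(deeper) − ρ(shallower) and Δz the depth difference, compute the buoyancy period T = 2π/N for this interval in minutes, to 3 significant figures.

Δρ = 1024.24 − 1023.65 = 0.59 kg m⁻³ over Δz = 89.3 − 4.3 = 85 m.
N² = (9.8/1023.945) × (0.59/85) = 6.6433 × 10⁻⁵ s⁻².
N = √(6.6433 × 10⁻⁵) = 8.1506 × 10⁻³ rad s⁻¹, so T = 2π/N = 770.89 s = 12.848 min ≈ 12.8 min.

12.8 min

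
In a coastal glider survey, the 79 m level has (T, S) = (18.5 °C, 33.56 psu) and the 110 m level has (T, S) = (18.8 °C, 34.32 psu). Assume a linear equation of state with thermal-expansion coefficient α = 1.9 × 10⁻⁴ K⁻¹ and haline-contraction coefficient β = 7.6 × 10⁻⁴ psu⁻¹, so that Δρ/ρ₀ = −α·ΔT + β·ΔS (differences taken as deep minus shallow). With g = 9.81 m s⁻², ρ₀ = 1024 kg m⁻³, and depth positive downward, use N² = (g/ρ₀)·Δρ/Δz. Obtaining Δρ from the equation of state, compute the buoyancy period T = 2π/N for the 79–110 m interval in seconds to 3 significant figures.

ΔT = +0.3 K, ΔS = +0.76 psu (deep − shallow).
Δρ/ρ₀ = −αΔT + βΔS = -5.70 × 10⁻⁵ + 5.776 × 10⁻⁴ = 5.206 × 10⁻⁴, so Δρ ≈ 0.5331 kg m⁻³.
N² = (g/ρ₀)·Δρ/Δz = g·(Δρ/ρ₀)/Δz = 9.81 × 5.206 × 10⁻⁴ / 31 = 1.6474 × 10⁻⁴ s⁻².
N = √(1.6474 × 10⁻⁴) = 0.012835 rad s⁻¹ → T = 2π/N = 489.54 s ≈ 490 s.

490 s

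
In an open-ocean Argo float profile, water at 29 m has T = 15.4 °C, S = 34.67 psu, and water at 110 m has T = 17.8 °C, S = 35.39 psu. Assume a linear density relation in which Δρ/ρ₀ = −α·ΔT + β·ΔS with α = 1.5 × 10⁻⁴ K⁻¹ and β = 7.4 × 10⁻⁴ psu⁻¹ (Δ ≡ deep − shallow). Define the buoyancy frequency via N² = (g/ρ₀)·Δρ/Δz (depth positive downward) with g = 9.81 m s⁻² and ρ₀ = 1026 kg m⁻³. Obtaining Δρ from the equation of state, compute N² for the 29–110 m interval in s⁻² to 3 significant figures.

2.09 × 10⁻⁵ s⁻²

ΔT = +2.4 K, ΔS = +0.72 psu (deep − shallow).
Δρ/ρ₀ = −αΔT + βΔS = -3.60 × 10⁻⁴ + 5.328 × 10⁻⁴ = 1.728 × 10⁻⁴, so Δρ ≈ 0.1773 kg m⁻³.
N² = (g/ρ₀)·Δρ/Δz = g·(Δρ/ρ₀)/Δz = 9.81 × 1.728 × 10⁻⁴ / 81 = 2.0928 × 10⁻⁵ s⁻² ≈ 2.09 × 10⁻⁵ s⁻².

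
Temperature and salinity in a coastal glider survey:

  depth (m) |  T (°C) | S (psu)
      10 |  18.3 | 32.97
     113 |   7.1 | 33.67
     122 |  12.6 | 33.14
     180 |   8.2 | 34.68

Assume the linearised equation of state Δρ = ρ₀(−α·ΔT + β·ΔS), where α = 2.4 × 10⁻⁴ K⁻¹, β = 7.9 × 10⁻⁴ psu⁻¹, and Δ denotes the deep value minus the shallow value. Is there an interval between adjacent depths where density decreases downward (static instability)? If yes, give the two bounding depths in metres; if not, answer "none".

113–122 m

Evaluate Δρ/ρ₀ = −αΔT + βΔS across each adjacent pair:
  10–113 m: −αΔT+βΔS = −(2.4 × 10⁻⁴)(-11.2)+(7.9 × 10⁻⁴)(+0.70) = 3.2 × 10⁻³ → stable
  113–122 m: −αΔT+βΔS = −(2.4 × 10⁻⁴)(+5.5)+(7.9 × 10⁻⁴)(-0.53) = -1.7 × 10⁻³ → UNSTABLE
  122–180 m: −αΔT+βΔS = −(2.4 × 10⁻⁴)(-4.4)+(7.9 × 10⁻⁴)(+1.54) = 2.3 × 10⁻³ → stable
The 113–122 m interval has Δρ < 0: lighter water underlies denser water.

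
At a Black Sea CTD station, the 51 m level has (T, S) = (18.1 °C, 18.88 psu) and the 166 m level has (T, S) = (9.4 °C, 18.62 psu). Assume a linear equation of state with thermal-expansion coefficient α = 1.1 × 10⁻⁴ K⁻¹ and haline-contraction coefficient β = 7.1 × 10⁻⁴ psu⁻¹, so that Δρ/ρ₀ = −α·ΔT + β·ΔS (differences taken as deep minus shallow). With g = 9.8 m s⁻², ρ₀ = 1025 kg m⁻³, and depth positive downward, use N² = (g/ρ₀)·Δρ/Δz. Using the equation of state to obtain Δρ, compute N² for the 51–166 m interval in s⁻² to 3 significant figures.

6.58 × 10⁻⁵ s⁻²

ΔT = -8.7 K, ΔS = -0.26 psu (deep − shallow).
Δρ/ρ₀ = −αΔT + βΔS = 9.57 × 10⁻⁴ − 1.846 × 10⁻⁴ = 7.724 × 10⁻⁴, so Δρ ≈ 0.7917 kg m⁻³.
N² = (g/ρ₀)·Δρ/Δz = g·(Δρ/ρ₀)/Δz = 9.8 × 7.724 × 10⁻⁴ / 115 = 6.5822 × 10⁻⁵ s⁻² ≈ 6.58 × 10⁻⁵ s⁻².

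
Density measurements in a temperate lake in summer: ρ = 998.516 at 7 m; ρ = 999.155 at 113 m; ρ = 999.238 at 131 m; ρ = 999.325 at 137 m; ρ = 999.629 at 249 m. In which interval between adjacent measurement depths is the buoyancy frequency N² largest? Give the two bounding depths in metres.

131–137 m

Compute the density gradient over each adjacent pair:
  7–113 m: Δρ/Δz = 0.639/106 = 6.0 × 10⁻³ kg m⁻⁴
  113–131 m: Δρ/Δz = 0.083/18 = 4.6 × 10⁻³ kg m⁻⁴
  131–137 m: Δρ/Δz = 0.087/6 = 0.014 kg m⁻⁴
  137–249 m: Δρ/Δz = 0.304/112 = 2.7 × 10⁻³ kg m⁻⁴
The largest gradient is in the 131–137 m interval — the pycnocline.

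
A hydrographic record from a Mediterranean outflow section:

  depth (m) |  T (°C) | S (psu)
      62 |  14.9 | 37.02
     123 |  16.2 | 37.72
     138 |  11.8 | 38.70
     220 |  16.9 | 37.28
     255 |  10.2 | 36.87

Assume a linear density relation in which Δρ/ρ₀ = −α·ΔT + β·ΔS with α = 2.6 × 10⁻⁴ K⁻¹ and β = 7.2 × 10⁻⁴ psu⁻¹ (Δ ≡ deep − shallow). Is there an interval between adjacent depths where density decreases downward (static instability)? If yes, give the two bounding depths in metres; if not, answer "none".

138–220 m

Evaluate Δρ/ρ₀ = −αΔT + βΔS across each adjacent pair:
  62–123 m: −αΔT+βΔS = −(2.6 × 10⁻⁴)(+1.3)+(7.2 × 10⁻⁴)(+0.70) = 1.7 × 10⁻⁴ → stable
  123–138 m: −αΔT+βΔS = −(2.6 × 10⁻⁴)(-4.4)+(7.2 × 10⁻⁴)(+0.98) = 1.8 × 10⁻³ → stable
  138–220 m: −αΔT+βΔS = −(2.6 × 10⁻⁴)(+5.1)+(7.2 × 10⁻⁴)(-1.42) = -2.3 × 10⁻³ → UNSTABLE
  220–255 m: −αΔT+βΔS = −(2.6 × 10⁻⁴)(-6.7)+(7.2 × 10⁻⁴)(-0.41) = 1.4 × 10⁻³ → stable
The 138–220 m interval has Δρ < 0: lighter water underlies denser water.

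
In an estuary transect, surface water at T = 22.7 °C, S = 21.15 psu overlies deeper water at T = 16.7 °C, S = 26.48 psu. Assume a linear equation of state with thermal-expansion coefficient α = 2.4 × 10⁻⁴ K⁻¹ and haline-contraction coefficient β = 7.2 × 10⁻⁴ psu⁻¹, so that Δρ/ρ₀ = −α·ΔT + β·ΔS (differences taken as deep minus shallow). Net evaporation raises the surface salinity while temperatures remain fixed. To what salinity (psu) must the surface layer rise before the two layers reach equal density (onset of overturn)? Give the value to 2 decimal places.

28.48 psu

Neutral buoyancy requires −α(T_deep − T_surf) + β(S_deep − S_surf′) = 0.
S_surf′ = S_deep − (α/β)·ΔT = 26.48 − (2.4 × 10⁻⁴/7.2 × 10⁻⁴)·(-6.0) = 28.4800 psu.
Increase required: 28.4800 − 21.15 = 7.3300 psu.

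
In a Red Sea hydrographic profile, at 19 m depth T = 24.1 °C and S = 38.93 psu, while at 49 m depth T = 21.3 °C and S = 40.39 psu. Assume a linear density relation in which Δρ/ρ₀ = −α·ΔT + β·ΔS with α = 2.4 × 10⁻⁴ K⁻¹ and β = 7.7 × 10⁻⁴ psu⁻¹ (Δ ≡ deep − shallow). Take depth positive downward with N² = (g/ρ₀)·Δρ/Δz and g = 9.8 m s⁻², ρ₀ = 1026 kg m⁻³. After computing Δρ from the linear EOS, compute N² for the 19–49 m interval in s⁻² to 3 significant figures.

ΔT = -2.8 K, ΔS = +1.46 psu (deep − shallow).
Δρ/ρ₀ = −αΔT + βΔS = 6.72 × 10⁻⁴ + 1.1242 × 10⁻³ = 1.7962 × 10⁻³, so Δρ ≈ 1.843 kg m⁻³.
N² = (g/ρ₀)·Δρ/Δz = g·(Δρ/ρ₀)/Δz = 9.8 × 1.7962 × 10⁻³ / 30 = 5.8676 × 10⁻⁴ s⁻² ≈ 5.87 × 10⁻⁴ s⁻².

5.87 × 10⁻⁴ s⁻²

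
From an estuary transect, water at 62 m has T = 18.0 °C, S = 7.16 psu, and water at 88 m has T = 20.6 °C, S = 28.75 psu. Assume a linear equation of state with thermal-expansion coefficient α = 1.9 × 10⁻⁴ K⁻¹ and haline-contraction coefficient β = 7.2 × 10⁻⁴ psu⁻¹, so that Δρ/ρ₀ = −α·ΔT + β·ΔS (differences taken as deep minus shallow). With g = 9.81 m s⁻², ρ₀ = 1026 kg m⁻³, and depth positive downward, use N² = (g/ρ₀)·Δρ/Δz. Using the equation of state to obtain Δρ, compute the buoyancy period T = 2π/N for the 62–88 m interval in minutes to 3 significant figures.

1.39 min

ΔT = +2.6 K, ΔS = +21.59 psu (deep − shallow).
Δρ/ρ₀ = −αΔT + βΔS = -4.94 × 10⁻⁴ + 0.0155448 = 0.0150508, so Δρ ≈ 15.44 kg m⁻³.
N² = (g/ρ₀)·Δρ/Δz = g·(Δρ/ρ₀)/Δz = 9.81 × 0.0150508 / 26 = 5.6788 × 10⁻³ s⁻².
N = √(5.6788 × 10⁻³) = 0.075358 rad s⁻¹ → T = 2π/N = 83.378 s = 1.3896 min ≈ 1.39 min.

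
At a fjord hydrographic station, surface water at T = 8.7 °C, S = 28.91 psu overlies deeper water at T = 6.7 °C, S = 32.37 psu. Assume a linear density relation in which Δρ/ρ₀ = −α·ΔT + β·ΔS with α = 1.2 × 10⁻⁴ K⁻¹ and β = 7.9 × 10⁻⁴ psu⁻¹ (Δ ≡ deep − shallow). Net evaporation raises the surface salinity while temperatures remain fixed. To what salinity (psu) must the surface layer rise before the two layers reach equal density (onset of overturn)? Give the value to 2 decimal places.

Neutral buoyancy requires −α(T_deep − T_surf) + β(S_deep − S_surf′) = 0.
S_surf′ = S_deep − (α/β)·ΔT = 32.37 − (1.2 × 10⁻⁴/7.9 × 10⁻⁴)·(-2.0) = 32.6738 psu.
Increase required: 32.6738 − 28.91 = 3.7638 psu.

32.67 psu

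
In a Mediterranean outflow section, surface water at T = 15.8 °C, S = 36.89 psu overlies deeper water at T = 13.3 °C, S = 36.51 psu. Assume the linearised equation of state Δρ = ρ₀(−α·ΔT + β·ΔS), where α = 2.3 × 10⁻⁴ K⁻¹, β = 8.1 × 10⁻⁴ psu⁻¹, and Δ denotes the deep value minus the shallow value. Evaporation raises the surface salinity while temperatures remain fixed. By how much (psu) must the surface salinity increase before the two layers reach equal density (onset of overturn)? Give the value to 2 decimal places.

0.33 psu

Neutral buoyancy requires −α(T_deep − T_surf) + β(S_deep − S_surf′) = 0.
S_surf′ = S_deep − (α/β)·ΔT = 36.51 − (2.3 × 10⁻⁴/8.1 × 10⁻⁴)·(-2.5) = 37.2199 psu.
Increase required: 37.2199 − 36.89 = 0.3299 psu.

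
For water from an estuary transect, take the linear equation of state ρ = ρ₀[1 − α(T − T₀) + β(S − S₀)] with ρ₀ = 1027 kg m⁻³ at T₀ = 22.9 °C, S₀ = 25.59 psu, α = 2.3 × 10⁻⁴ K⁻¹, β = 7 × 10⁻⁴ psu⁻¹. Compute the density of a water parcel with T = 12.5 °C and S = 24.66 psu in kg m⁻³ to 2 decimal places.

T − T₀ = -10.4 K, S − S₀ = -0.93 psu.
Bracket = 1 − α·(-10.4) + β·(-0.93) = 1 + (1.741 × 10⁻³) = 1.0017410.
ρ = 1027 × 1.0017410 = 1028.79 kg m⁻³.

1028.79 kg m⁻³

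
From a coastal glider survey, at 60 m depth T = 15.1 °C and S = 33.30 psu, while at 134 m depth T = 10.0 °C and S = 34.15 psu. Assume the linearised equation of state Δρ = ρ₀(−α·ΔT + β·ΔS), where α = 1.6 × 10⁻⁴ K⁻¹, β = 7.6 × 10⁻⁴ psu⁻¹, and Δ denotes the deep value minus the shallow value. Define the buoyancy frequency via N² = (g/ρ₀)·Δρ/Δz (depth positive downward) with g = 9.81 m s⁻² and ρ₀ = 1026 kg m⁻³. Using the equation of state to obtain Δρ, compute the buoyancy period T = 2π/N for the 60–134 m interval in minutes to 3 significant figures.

7.52 min

ΔT = -5.1 K, ΔS = +0.85 psu (deep − shallow).
Δρ/ρ₀ = −αΔT + βΔS = 8.16 × 10⁻⁴ + 6.46 × 10⁻⁴ = 1.462 × 10⁻³, so Δρ ≈ 1.500 kg m⁻³.
N² = (g/ρ₀)·Δρ/Δz = g·(Δρ/ρ₀)/Δz = 9.81 × 1.462 × 10⁻³ / 74 = 1.9381 × 10⁻⁴ s⁻².
N = √(1.9381 × 10⁻⁴) = 0.013922 rad s⁻¹ → T = 2π/N = 451.31 s = 7.5218 min ≈ 7.52 min.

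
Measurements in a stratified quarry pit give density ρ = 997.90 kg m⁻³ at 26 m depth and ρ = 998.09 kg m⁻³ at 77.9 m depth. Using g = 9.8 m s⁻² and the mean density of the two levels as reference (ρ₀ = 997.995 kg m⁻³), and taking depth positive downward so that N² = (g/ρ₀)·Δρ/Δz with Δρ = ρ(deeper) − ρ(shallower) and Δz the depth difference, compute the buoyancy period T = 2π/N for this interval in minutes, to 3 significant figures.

17.5 min

Δρ = 998.09 − 997.90 = 0.19 kg m⁻³ over Δz = 77.9 − 26 = 51.9 m.
N² = (9.8/997.995) × (0.19/51.9) = 3.5949 × 10⁻⁵ s⁻².
N = √(3.5949 × 10⁻⁵) = 5.9957 × 10⁻³ rad s⁻¹, so T = 2π/N = 1.0479 × 10³ s = 17.465 min ≈ 17.5 min.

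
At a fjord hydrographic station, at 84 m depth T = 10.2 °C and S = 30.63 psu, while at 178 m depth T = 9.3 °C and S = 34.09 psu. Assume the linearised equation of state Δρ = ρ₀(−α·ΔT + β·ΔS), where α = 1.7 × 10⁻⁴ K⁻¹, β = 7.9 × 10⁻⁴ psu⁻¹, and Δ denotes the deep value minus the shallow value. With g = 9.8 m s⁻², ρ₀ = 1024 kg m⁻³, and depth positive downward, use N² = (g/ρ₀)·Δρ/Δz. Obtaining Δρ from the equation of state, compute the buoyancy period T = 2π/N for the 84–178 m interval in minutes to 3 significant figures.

6.04 min

ΔT = -0.9 K, ΔS = +3.46 psu (deep − shallow).
Δρ/ρ₀ = −αΔT + βΔS = 1.53 × 10⁻⁴ + 2.7334 × 10⁻³ = 2.8864 × 10⁻³, so Δρ ≈ 2.956 kg m⁻³.
N² = (g/ρ₀)·Δρ/Δz = g·(Δρ/ρ₀)/Δz = 9.8 × 2.8864 × 10⁻³ / 94 = 3.0092 × 10⁻⁴ s⁻².
N = √(3.0092 × 10⁻⁴) = 0.017347 rad s⁻¹ → T = 2π/N = 362.21 s = 6.0368 min ≈ 6.04 min.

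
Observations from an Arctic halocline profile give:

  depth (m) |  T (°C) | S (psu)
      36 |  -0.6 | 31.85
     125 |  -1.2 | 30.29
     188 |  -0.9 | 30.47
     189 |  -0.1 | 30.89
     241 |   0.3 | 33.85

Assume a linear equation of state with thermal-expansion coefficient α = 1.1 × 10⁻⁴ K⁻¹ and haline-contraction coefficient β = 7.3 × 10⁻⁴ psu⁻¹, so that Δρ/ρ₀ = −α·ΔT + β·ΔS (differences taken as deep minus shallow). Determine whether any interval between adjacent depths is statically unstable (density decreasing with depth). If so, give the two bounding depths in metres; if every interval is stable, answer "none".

Evaluate Δρ/ρ₀ = −αΔT + βΔS across each adjacent pair:
  36–125 m: −αΔT+βΔS = −(1.1 × 10⁻⁴)(-0.6)+(7.3 × 10⁻⁴)(-1.56) = -1.1 × 10⁻³ → UNSTABLE
  125–188 m: −αΔT+βΔS = −(1.1 × 10⁻⁴)(+0.3)+(7.3 × 10⁻⁴)(+0.18) = 9.8 × 10⁻⁵ → stable
  188–189 m: −αΔT+βΔS = −(1.1 × 10⁻⁴)(+0.8)+(7.3 × 10⁻⁴)(+0.42) = 2.2 × 10⁻⁴ → stable
  189–241 m: −αΔT+βΔS = −(1.1 × 10⁻⁴)(+0.4)+(7.3 × 10⁻⁴)(+2.96) = 2.1 × 10⁻³ → stable
The 36–125 m interval has Δρ < 0: lighter water underlies denser water.

36–125 m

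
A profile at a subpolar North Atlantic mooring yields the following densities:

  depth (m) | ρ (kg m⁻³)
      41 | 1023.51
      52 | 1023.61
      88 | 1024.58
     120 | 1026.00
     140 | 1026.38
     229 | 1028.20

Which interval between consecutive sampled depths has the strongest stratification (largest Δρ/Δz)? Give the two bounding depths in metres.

Compute the density gradient over each adjacent pair:
  41–52 m: Δρ/Δz = 0.10/11 = 9.1 × 10⁻³ kg m⁻⁴
  52–88 m: Δρ/Δz = 0.97/36 = 0.027 kg m⁻⁴
  88–120 m: Δρ/Δz = 1.42/32 = 0.044 kg m⁻⁴
  120–140 m: Δρ/Δz = 0.38/20 = 0.019 kg m⁻⁴
  140–229 m: Δρ/Δz = 1.82/89 = 0.020 kg m⁻⁴
The largest gradient is in the 88–120 m interval — the pycnocline.

88–120 m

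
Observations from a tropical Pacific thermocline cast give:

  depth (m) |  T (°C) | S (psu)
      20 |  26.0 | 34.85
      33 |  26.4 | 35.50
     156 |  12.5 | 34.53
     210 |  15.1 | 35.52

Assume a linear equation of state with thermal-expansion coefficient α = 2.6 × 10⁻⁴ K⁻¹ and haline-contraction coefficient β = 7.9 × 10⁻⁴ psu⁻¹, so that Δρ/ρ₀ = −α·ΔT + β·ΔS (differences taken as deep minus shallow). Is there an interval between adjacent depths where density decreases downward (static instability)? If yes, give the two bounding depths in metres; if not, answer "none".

Evaluate Δρ/ρ₀ = −αΔT + βΔS across each adjacent pair:
  20–33 m: −αΔT+βΔS = −(2.6 × 10⁻⁴)(+0.4)+(7.9 × 10⁻⁴)(+0.65) = 4.1 × 10⁻⁴ → stable
  33–156 m: −αΔT+βΔS = −(2.6 × 10⁻⁴)(-13.9)+(7.9 × 10⁻⁴)(-0.97) = 2.8 × 10⁻³ → stable
  156–210 m: −αΔT+βΔS = −(2.6 × 10⁻⁴)(+2.6)+(7.9 × 10⁻⁴)(+0.99) = 1.1 × 10⁻⁴ → stable
Every interval has Δρ > 0: the column is stably stratified throughout.

none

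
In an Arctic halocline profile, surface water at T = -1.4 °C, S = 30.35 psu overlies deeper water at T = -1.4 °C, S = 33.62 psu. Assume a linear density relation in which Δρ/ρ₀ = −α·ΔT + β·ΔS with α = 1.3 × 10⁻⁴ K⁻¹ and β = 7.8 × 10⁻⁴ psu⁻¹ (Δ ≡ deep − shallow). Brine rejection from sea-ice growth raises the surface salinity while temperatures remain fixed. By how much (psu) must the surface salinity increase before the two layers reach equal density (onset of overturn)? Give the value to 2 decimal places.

3.27 psu

Neutral buoyancy requires −α(T_deep − T_surf) + β(S_deep − S_surf′) = 0.
S_surf′ = S_deep − (α/β)·ΔT = 33.62 − (1.3 × 10⁻⁴/7.8 × 10⁻⁴)·(+0.0) = 33.6200 psu.
Increase required: 33.6200 − 30.35 = 3.2700 psu.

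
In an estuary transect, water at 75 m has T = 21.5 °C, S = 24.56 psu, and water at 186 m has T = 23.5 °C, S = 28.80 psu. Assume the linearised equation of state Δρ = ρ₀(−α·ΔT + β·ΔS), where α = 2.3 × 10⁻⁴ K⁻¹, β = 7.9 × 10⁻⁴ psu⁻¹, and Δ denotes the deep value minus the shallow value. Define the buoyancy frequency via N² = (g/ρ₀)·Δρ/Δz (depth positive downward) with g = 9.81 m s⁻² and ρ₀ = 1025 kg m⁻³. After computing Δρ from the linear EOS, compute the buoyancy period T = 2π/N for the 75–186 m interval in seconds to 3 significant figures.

ΔT = +2.0 K, ΔS = +4.24 psu (deep − shallow).
Δρ/ρ₀ = −αΔT + βΔS = -4.60 × 10⁻⁴ + 3.3496 × 10⁻³ = 2.8896 × 10⁻³, so Δρ ≈ 2.962 kg m⁻³.
N² = (g/ρ₀)·Δρ/Δz = g·(Δρ/ρ₀)/Δz = 9.81 × 2.8896 × 10⁻³ / 111 = 2.5538 × 10⁻⁴ s⁻².
N = √(2.5538 × 10⁻⁴) = 0.015981 rad s⁻¹ → T = 2π/N = 393.17 s ≈ 393 s.

393 s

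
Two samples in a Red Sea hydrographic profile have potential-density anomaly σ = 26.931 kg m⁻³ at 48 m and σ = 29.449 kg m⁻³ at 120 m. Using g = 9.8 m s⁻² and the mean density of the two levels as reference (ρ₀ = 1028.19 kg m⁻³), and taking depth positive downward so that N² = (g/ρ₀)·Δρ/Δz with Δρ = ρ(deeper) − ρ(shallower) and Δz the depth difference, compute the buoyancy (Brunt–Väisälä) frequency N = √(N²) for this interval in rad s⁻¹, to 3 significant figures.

Δρ = 1029.449 − 1026.931 = 2.518 kg m⁻³ over Δz = 120 − 48 = 72 m.
N² = (9.8/1028.19) × (2.518/72) = 3.3333 × 10⁻⁴ s⁻².
N = √(3.3333 × 10⁻⁴) = 0.018257 rad s⁻¹ ≈ 0.0183 rad s⁻¹.

0.0183 rad s⁻¹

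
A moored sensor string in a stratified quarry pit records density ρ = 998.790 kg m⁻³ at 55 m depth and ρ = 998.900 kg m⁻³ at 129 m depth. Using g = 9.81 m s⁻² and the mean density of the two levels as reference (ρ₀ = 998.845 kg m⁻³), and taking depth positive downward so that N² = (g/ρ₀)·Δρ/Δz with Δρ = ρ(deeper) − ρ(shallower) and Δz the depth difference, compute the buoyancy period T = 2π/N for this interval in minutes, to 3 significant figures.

27.4 min

Δρ = 998.900 − 998.790 = 0.110 kg m⁻³ over Δz = 129 − 55 = 74 m.
N² = (9.81/998.845) × (0.110/74) = 1.4599 × 10⁻⁵ s⁻².
N = √(1.4599 × 10⁻⁵) = 3.8209 × 10⁻³ rad s⁻¹, so T = 2π/N = 1.6444 × 10³ s = 27.407 min ≈ 27.4 min.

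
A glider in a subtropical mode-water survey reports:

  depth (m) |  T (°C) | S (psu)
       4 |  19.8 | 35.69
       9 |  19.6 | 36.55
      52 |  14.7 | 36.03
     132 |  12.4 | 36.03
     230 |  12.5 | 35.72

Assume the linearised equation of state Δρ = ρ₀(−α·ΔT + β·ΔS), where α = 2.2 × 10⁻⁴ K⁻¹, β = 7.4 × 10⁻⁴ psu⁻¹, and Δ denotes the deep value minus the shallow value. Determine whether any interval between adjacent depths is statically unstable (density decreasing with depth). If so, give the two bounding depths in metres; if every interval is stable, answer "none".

Evaluate Δρ/ρ₀ = −αΔT + βΔS across each adjacent pair:
  4–9 m: −αΔT+βΔS = −(2.2 × 10⁻⁴)(-0.2)+(7.4 × 10⁻⁴)(+0.86) = 6.8 × 10⁻⁴ → stable
  9–52 m: −αΔT+βΔS = −(2.2 × 10⁻⁴)(-4.9)+(7.4 × 10⁻⁴)(-0.52) = 6.9 × 10⁻⁴ → stable
  52–132 m: −αΔT+βΔS = −(2.2 × 10⁻⁴)(-2.3)+(7.4 × 10⁻⁴)(+0.00) = 5.1 × 10⁻⁴ → stable
  132–230 m: −αΔT+βΔS = −(2.2 × 10⁻⁴)(+0.1)+(7.4 × 10⁻⁴)(-0.31) = -2.5 × 10⁻⁴ → UNSTABLE
The 132–230 m interval has Δρ < 0: lighter water underlies denser water.

132–230 m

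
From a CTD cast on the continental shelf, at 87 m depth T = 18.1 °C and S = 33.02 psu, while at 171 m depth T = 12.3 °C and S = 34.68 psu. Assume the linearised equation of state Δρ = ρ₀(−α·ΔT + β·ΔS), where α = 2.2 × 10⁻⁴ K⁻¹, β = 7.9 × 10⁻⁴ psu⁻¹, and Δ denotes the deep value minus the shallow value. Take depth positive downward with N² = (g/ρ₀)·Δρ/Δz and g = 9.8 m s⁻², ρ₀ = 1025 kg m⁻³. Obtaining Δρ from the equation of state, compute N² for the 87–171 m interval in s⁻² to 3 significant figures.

3.02 × 10⁻⁴ s⁻²

ΔT = -5.8 K, ΔS = +1.66 psu (deep − shallow).
Δρ/ρ₀ = −αΔT + βΔS = 1.276 × 10⁻³ + 1.3114 × 10⁻³ = 2.5874 × 10⁻³, so Δρ ≈ 2.652 kg m⁻³.
N² = (g/ρ₀)·Δρ/Δz = g·(Δρ/ρ₀)/Δz = 9.8 × 2.5874 × 10⁻³ / 84 = 3.0186 × 10⁻⁴ s⁻² ≈ 3.02 × 10⁻⁴ s⁻².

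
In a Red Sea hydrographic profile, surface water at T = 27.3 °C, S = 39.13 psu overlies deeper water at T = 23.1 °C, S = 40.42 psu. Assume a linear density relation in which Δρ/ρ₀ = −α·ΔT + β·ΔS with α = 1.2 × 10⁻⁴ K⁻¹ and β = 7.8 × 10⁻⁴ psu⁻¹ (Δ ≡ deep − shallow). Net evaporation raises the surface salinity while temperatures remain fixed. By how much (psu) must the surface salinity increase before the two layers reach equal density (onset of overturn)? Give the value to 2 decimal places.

Neutral buoyancy requires −α(T_deep − T_surf) + β(S_deep − S_surf′) = 0.
S_surf′ = S_deep − (α/β)·ΔT = 40.42 − (1.2 × 10⁻⁴/7.8 × 10⁻⁴)·(-4.2) = 41.0662 psu.
Increase required: 41.0662 − 39.13 = 1.9362 psu.

1.94 psu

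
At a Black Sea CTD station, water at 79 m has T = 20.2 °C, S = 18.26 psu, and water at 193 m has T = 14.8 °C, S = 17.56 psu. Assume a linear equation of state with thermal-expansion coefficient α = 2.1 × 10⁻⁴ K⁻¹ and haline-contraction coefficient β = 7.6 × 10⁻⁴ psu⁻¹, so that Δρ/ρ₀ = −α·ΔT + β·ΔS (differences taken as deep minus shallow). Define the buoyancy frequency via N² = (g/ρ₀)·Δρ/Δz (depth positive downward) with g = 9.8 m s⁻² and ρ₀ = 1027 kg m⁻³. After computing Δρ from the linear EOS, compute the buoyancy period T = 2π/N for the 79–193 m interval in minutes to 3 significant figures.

14.6 min

ΔT = -5.4 K, ΔS = -0.70 psu (deep − shallow).
Δρ/ρ₀ = −αΔT + βΔS = 1.134 × 10⁻³ − 5.32 × 10⁻⁴ = 6.02 × 10⁻⁴, so Δρ ≈ 0.6183 kg m⁻³.
N² = (g/ρ₀)·Δρ/Δz = g·(Δρ/ρ₀)/Δz = 9.8 × 6.02 × 10⁻⁴ / 114 = 5.1751 × 10⁻⁵ s⁻².
N = √(5.1751 × 10⁻⁵) = 7.1938 × 10⁻³ rad s⁻¹ → T = 2π/N = 873.42 s = 14.557 min ≈ 14.6 min.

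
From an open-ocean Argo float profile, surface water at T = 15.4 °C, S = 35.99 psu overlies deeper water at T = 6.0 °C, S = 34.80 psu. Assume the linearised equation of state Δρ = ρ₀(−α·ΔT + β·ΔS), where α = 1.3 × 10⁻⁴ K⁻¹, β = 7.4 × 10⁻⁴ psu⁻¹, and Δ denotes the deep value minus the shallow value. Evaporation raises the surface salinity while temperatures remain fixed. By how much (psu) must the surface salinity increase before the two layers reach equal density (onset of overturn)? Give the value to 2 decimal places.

Neutral buoyancy requires −α(T_deep − T_surf) + β(S_deep − S_surf′) = 0.
S_surf′ = S_deep − (α/β)·ΔT = 34.80 − (1.3 × 10⁻⁴/7.4 × 10⁻⁴)·(-9.4) = 36.4514 psu.
Increase required: 36.4514 − 35.99 = 0.4614 psu.

0.46 psu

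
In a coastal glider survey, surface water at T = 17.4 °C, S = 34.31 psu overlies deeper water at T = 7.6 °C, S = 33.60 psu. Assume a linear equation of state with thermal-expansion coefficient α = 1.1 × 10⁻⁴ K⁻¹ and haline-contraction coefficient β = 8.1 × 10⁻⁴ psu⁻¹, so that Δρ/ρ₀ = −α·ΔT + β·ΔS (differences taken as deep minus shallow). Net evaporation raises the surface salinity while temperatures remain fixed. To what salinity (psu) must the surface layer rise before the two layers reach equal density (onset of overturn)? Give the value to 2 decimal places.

Neutral buoyancy requires −α(T_deep − T_surf) + β(S_deep − S_surf′) = 0.
S_surf′ = S_deep − (α/β)·ΔT = 33.60 − (1.1 × 10⁻⁴/8.1 × 10⁻⁴)·(-9.8) = 34.9309 psu.
Increase required: 34.9309 − 34.31 = 0.6209 psu.

34.93 psu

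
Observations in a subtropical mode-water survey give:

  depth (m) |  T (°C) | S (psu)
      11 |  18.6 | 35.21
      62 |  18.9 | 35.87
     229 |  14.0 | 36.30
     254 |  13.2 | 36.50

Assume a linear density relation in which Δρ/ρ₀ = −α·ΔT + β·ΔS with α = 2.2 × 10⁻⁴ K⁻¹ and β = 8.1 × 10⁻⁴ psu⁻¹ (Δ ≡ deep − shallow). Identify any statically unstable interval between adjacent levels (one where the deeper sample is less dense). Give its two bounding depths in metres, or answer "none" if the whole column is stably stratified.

Evaluate Δρ/ρ₀ = −αΔT + βΔS across each adjacent pair:
  11–62 m: −αΔT+βΔS = −(2.2 × 10⁻⁴)(+0.3)+(8.1 × 10⁻⁴)(+0.66) = 4.7 × 10⁻⁴ → stable
  62–229 m: −αΔT+βΔS = −(2.2 × 10⁻⁴)(-4.9)+(8.1 × 10⁻⁴)(+0.43) = 1.4 × 10⁻³ → stable
  229–254 m: −αΔT+βΔS = −(2.2 × 10⁻⁴)(-0.8)+(8.1 × 10⁻⁴)(+0.20) = 3.4 × 10⁻⁴ → stable
Every interval has Δρ > 0: the column is stably stratified throughout.

none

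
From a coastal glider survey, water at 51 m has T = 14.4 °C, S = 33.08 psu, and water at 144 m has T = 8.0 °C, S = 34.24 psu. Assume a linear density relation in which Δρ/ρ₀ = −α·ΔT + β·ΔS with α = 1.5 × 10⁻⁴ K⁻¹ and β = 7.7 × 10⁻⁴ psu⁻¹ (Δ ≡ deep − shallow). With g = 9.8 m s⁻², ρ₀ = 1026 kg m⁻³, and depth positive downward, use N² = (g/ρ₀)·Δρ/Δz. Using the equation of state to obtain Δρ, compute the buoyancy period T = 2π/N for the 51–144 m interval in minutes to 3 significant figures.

ΔT = -6.4 K, ΔS = +1.16 psu (deep − shallow).
Δρ/ρ₀ = −αΔT + βΔS = 9.60 × 10⁻⁴ + 8.932 × 10⁻⁴ = 1.8532 × 10⁻³, so Δρ ≈ 1.901 kg m⁻³.
N² = (g/ρ₀)·Δρ/Δz = g·(Δρ/ρ₀)/Δz = 9.8 × 1.8532 × 10⁻³ / 93 = 1.9528 × 10⁻⁴ s⁻².
N = √(1.9528 × 10⁻⁴) = 0.013974 rad s⁻¹ → T = 2π/N = 449.63 s = 7.4938 min ≈ 7.49 min.

7.49 min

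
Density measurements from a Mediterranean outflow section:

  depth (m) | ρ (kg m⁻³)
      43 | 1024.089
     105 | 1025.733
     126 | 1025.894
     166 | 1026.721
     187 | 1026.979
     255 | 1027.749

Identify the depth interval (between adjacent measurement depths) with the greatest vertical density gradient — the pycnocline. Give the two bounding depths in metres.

Compute the density gradient over each adjacent pair:
  43–105 m: Δρ/Δz = 1.644/62 = 0.027 kg m⁻⁴
  105–126 m: Δρ/Δz = 0.161/21 = 7.7 × 10⁻³ kg m⁻⁴
  126–166 m: Δρ/Δz = 0.827/40 = 0.021 kg m⁻⁴
  166–187 m: Δρ/Δz = 0.258/21 = 0.012 kg m⁻⁴
  187–255 m: Δρ/Δz = 0.770/68 = 0.011 kg m⁻⁴
The largest gradient is in the 43–105 m interval — the pycnocline.

43–105 m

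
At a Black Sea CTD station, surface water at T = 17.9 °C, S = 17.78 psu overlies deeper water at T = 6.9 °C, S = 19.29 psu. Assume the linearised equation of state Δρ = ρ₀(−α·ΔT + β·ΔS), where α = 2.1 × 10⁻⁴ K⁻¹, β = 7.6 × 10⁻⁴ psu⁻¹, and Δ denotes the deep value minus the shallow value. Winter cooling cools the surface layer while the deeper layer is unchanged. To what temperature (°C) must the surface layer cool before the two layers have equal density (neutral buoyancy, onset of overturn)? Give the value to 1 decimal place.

Neutral buoyancy requires Δρ = 0, i.e. −α(T_deep − T_surf′) + β(S_deep − S_surf) = 0.
T_surf′ = T_deep − (β/α)·ΔS = 6.9 − (7.6 × 10⁻⁴/2.1 × 10⁻⁴)·(+1.51) = 1.435 °C.
Cooling required: 17.9 − (1.435) = 16.465 °C.

1.4 °C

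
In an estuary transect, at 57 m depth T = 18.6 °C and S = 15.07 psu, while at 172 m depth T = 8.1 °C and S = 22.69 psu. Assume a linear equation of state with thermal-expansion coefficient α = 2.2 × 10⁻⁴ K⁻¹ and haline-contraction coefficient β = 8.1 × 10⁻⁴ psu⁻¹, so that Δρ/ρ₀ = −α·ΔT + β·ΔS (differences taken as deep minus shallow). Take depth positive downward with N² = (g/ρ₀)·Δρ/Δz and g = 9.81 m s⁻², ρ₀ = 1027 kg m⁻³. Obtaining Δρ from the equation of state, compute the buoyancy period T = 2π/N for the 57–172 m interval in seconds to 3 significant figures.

ΔT = -10.5 K, ΔS = +7.62 psu (deep − shallow).
Δρ/ρ₀ = −αΔT + βΔS = 2.31 × 10⁻³ + 6.1722 × 10⁻³ = 8.4822 × 10⁻³, so Δρ ≈ 8.711 kg m⁻³.
N² = (g/ρ₀)·Δρ/Δz = g·(Δρ/ρ₀)/Δz = 9.81 × 8.4822 × 10⁻³ / 115 = 7.2357 × 10⁻⁴ s⁻².
N = √(7.2357 × 10⁻⁴) = 0.026899 rad s⁻¹ → T = 2π/N = 233.58 s ≈ 234 s.

234 s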